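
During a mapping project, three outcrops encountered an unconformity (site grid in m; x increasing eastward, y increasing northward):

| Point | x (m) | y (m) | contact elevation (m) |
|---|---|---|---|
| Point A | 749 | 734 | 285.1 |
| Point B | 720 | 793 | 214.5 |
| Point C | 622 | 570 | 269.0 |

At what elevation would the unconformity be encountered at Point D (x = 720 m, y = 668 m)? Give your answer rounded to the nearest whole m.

301 m

Let the plane be z = a·x + b·y + c.
Point B−Point A: −29a + 59b = −70.6;  Point C−Point A: −127a − 164b = −16.1.
Solving gives a = 1.02280, b = −0.69388.
Then c = 285.1 − a·749 − b·734 = 28.33.
At (720, 668): z = 736.4 − 463.5 + 28.33 = 301.2 m.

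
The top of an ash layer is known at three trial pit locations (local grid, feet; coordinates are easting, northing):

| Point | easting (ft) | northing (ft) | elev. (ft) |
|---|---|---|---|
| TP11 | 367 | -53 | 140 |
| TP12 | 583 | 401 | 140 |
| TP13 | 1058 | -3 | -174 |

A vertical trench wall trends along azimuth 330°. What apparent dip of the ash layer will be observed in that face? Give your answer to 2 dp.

23.23°

Let the plane be z = a·easting + b·northing + c.
TP12−TP11: 216a + 454b = 0;  TP13−TP11: 691a + 50b = −314.
Solving gives a = −0.47062, b = 0.22391.
Unit vector along 330° is (sin 330°, cos 330°) = (-0.5000, 0.8660).
Slope in that direction = a·(-0.5000) + b·(0.8660) = 0.42922.
Apparent dip = arctan|0.42922| = 23.23° (true dip is 27.5°, so apparent ≤ true as expected).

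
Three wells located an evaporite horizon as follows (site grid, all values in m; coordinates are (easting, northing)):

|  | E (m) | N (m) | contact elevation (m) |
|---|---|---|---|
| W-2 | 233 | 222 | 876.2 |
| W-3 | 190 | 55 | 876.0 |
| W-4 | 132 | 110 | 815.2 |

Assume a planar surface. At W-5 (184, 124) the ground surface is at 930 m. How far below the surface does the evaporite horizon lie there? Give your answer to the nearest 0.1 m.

Let the plane be z = a·E + b·N + c.
W-3−W-2: −43a − 167b = −0.2;  W-4−W-2: −101a − 112b = −61.
Solving gives a = 0.84347, b = −0.21598.
Then c = 876.2 − a·233 − b·222 = 727.62.
At (184, 124): z_contact = 155.20 − 26.78 + 727.62 = 856.04 m.
Depth below ground = 930 − 856.04 = 74.0 m.

74.0 m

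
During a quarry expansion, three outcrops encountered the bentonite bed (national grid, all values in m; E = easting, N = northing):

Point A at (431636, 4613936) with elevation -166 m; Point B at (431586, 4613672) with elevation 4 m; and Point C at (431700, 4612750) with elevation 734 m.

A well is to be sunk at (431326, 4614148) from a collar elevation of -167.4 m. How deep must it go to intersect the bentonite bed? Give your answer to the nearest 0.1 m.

Two edge vectors: Point A→Point B = (-50, -264, 170), Point A→Point C = (64, -1186, 900).
Normal n = (Point A→Point B) × (Point A→Point C) = (-35980, 55880, 76196).
So ∂z/∂E = −n_x/n_z = 0.472203265 and ∂z/∂N = −n_y/n_z = −0.733371831.
Intercept c from Point A: -166 − 203819.93 + 3383730.69 = 3179744.76.
At (431326, 4614148): z_contact = 203673.55 − 3383886.17 + 3179744.76 = -467.86 m.
Depth below ground = -167.4 − (-467.86) = 300.5 m.

300.5 m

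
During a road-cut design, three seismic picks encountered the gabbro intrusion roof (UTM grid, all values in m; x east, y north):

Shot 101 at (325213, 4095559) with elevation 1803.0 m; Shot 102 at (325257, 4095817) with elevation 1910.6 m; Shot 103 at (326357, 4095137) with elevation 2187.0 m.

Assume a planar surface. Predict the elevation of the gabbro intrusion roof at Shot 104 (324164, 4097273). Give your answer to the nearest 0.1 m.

Let the plane be z = a·x + b·y + c.
Shot 102−Shot 101: 44a + 258b = 107.6;  Shot 103−Shot 101: 1144a − 422b = 384.
Solving gives a = 0.460535509, b = 0.338513324.
Then c = 1803 − a·325213 − b·4095559 = −1534370.43.
At (324164, 4097273): z = 149289.0 + 1386981.5 − 1534370.43 = 1900.1 m.

1900.1 m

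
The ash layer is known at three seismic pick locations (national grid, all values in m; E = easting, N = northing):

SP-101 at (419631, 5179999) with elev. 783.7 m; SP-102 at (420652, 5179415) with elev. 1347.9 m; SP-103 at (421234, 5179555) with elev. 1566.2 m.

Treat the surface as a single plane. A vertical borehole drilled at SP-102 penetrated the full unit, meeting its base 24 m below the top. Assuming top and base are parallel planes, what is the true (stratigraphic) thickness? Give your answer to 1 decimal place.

21.6 m

Let the plane be z = a·E + b·N + c.
SP-102−SP-101: 1021a − 584b = 564.2;  SP-103−SP-101: 1603a − 444b = 782.5.
Solving gives a = 0.42764, b = −0.21846.
|∇z| = √(a²+b²) = 0.48021, so dip δ = arctan(0.48021) = 25.65°.
True thickness = vertical thickness × cos δ = 24 × cos 25.65° = 21.6 m.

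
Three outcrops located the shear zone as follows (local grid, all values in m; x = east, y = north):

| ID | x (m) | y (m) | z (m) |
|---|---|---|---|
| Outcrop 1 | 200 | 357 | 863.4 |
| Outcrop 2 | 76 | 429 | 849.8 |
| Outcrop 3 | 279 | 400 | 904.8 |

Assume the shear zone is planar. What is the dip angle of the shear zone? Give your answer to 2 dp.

Let the plane be z = a·x + b·y + c.
Outcrop 2−Outcrop 1: −124a + 72b = −13.6;  Outcrop 3−Outcrop 1: 79a + 43b = 41.4.
Solving gives a = 0.32356, b = 0.36835.
Gradient magnitude |∇z| = √(a² + b²) = √(0.10469 + 0.13568) = 0.49028.
True dip = arctan(0.49028) = 26.12°, dipping toward SW (azimuth ≈ 221°).

26.12°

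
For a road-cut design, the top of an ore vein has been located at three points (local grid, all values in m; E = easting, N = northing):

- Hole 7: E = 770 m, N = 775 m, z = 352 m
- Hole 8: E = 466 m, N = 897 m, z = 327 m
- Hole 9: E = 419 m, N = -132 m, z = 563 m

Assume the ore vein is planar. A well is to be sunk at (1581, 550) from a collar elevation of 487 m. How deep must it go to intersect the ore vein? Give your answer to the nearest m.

91 m

Two edge vectors: Hole 7→Hole 8 = (-304, 122, -25), Hole 7→Hole 9 = (-351, -907, 211).
Normal n = (Hole 7→Hole 8) × (Hole 7→Hole 9) = (3067, 72919, 318550).
So ∂z/∂E = −n_x/n_z = −0.00963 and ∂z/∂N = −n_y/n_z = −0.22891.
Intercept c from Hole 7: 352 + 7.41 + 177.40 = 536.82.
At (1581, 550): z_contact = −15.2 − 125.9 + 536.82 = 395.7 m.
Depth below ground = 487 − 395.7 = 91 m.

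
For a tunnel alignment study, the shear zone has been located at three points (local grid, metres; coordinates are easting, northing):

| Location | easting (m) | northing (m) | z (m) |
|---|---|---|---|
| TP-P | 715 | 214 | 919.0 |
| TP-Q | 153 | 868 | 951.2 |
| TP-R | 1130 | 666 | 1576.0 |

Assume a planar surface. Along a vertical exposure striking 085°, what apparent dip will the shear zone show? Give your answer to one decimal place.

Two edge vectors: TP-P→TP-Q = (-562, 654, 32.2), TP-P→TP-R = (415, 452, 657).
Normal n = (TP-P→TP-Q) × (TP-P→TP-R) = (415123.6, 382597, -525434).
So ∂z/∂easting = −n_x/n_z = 0.79006 and ∂z/∂northing = −n_y/n_z = 0.72815.
Unit vector along 085° is (sin 85°, cos 85°) = (0.9962, 0.0872).
Slope in that direction = a·(0.9962) + b·(0.0872) = 0.85051.
Apparent dip = arctan|0.85051| = 40.4° (true dip is 47.1°, so apparent ≤ true as expected).

40.4°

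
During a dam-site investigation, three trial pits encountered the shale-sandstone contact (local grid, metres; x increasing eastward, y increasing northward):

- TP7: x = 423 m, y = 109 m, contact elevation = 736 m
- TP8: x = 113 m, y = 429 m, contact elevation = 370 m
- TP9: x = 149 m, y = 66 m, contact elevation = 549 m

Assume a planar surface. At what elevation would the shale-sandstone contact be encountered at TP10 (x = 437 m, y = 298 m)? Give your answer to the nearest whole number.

Let the plane be z = a·x + b·y + c.
TP8−TP7: −310a + 320b = −366;  TP9−TP7: −274a − 43b = −187.
Solving gives a = 0.74822, b = −0.41891.
Then c = 736 − a·423 − b·109 = 465.16.
At (437, 298): z = 327.0 − 124.8 + 465.16 = 667.3 m.

667 m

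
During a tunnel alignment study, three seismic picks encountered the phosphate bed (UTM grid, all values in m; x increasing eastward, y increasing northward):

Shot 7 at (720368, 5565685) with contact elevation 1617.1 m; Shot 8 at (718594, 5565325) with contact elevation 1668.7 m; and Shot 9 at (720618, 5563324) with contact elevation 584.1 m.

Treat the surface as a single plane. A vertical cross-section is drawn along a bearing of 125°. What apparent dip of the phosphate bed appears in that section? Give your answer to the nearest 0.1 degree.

Two edge vectors: Shot 7→Shot 8 = (-1774, -360, 51.6), Shot 7→Shot 9 = (250, -2361, -1033).
Normal n = (Shot 7→Shot 8) × (Shot 7→Shot 9) = (493707.6, -1819642, 4278414).
So ∂z/∂x = −n_x/n_z = −0.11540 and ∂z/∂y = −n_y/n_z = 0.42531.
Unit vector along 125° is (sin 125°, cos 125°) = (0.8192, -0.5736).
Slope in that direction = a·(0.8192) + b·(-0.5736) = −0.33847.
Apparent dip = arctan|0.33847| = 18.7° (true dip is 23.8°, so apparent ≤ true as expected).

18.7°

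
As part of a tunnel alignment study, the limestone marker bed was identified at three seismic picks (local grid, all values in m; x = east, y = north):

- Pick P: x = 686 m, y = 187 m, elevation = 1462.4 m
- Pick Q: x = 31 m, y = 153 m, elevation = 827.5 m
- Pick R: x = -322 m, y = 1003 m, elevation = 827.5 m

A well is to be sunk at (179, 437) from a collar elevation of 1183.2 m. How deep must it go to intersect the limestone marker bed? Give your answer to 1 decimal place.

Two edge vectors: Pick P→Pick Q = (-655, -34, -634.9), Pick P→Pick R = (-1008, 816, -634.9).
Normal n = (Pick P→Pick Q) × (Pick P→Pick R) = (539665, 224119.7, -568752).
So ∂z/∂x = −n_x/n_z = 0.948858 and ∂z/∂y = −n_y/n_z = 0.394055.
Intercept c from Pick P: 1462.4 − 650.92 − 73.69 = 737.79.
At (179, 437): z_contact = 169.85 + 172.20 + 737.79 = 1079.84 m.
Depth below ground = 1183.2 − 1079.84 = 103.4 m.

103.4 m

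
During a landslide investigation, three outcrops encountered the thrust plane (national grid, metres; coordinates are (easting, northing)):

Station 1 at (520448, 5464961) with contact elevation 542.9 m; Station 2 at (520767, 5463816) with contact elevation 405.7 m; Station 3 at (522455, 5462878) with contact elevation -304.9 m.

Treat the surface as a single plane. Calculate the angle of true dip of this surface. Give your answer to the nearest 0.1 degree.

Let the plane be z = a·E + b·N + c.
Station 2−Station 1: 319a − 1145b = −137.2;  Station 3−Station 1: 2007a − 2083b = −847.8.
Solving gives a = −0.41930, b = 0.00301.
Gradient magnitude |∇z| = √(a² + b²) = √(0.17581 + 0.00001) = 0.41931.
True dip = arctan(0.41931) = 22.7°, dipping toward E (azimuth ≈ 090°).

22.7°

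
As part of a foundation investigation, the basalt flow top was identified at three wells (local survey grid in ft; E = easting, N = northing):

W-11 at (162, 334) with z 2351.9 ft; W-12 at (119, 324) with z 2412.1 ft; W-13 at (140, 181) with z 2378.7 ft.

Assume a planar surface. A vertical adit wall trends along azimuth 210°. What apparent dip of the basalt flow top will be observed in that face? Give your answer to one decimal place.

34.2°

Let the plane be z = a·E + b·N + c.
W-12−W-11: −43a − 10b = 60.2;  W-13−W-11: −22a − 153b = 26.8.
Solving gives a = −1.40629, b = 0.02705.
Unit vector along 210° is (sin 210°, cos 210°) = (-0.5000, -0.8660).
Slope in that direction = a·(-0.5000) + b·(-0.8660) = 0.67972.
Apparent dip = arctan|0.67972| = 34.2° (true dip is 54.6°, so apparent ≤ true as expected).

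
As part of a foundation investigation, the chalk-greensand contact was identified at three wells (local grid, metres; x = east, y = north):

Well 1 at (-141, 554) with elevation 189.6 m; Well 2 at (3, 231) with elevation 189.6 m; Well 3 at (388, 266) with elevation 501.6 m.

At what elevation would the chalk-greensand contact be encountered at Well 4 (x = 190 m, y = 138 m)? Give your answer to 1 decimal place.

Two edge vectors: Well 1→Well 2 = (144, -323, 0), Well 1→Well 3 = (529, -288, 312).
Normal n = (Well 1→Well 2) × (Well 1→Well 3) = (-100776, -44928, 129395).
So ∂z/∂x = −n_x/n_z = 0.77882 and ∂z/∂y = −n_y/n_z = 0.34722.
Intercept c from Well 1: 189.6 + 109.81 − 192.36 = 107.06.
At (190, 138): z = 148.0 + 47.9 + 107.06 = 302.9 m.

302.9 m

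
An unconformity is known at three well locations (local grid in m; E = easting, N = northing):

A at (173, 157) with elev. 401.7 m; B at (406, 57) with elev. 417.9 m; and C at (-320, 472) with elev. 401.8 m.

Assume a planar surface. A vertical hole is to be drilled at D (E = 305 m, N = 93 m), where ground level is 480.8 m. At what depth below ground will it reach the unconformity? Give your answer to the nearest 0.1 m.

72.4 m

Let the plane be z = a·E + b·N + c.
B−A: 233a − 100b = 16.2;  C−A: −493a + 315b = 0.1.
Solving gives a = 0.21220, b = 0.33243.
Then c = 401.7 − a·173 − b·157 = 312.80.
At (305, 93): z_contact = 64.72 + 30.92 + 312.80 = 408.44 m.
Depth below ground = 480.8 − 408.44 = 72.4 m.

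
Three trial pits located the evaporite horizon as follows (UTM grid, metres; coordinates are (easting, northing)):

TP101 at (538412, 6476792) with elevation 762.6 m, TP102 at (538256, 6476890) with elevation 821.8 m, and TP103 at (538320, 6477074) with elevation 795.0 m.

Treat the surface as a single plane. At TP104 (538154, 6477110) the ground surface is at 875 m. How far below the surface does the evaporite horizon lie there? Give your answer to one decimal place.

16.2 m

Let the plane be z = a·E + b·N + c.
TP102−TP101: −156a + 98b = 59.2;  TP103−TP101: −92a + 282b = 32.4.
Solving gives a = −0.386527905, b = −0.011207685.
Then c = 762.6 − a·538412 − b·6476792 = 281463.71.
At (538154, 6477110): z_contact = −208011.54 − 72593.41 + 281463.71 = 858.76 m.
Depth below ground = 875 − 858.76 = 16.2 m.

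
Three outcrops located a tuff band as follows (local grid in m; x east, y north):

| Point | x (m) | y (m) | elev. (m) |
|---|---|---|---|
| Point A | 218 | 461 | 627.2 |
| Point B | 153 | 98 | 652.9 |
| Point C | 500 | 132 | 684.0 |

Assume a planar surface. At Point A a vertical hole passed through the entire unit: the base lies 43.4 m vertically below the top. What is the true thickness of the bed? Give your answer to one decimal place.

Let the plane be z = a·x + b·y + c.
Point B−Point A: −65a − 363b = 25.7;  Point C−Point A: 282a − 329b = 56.8.
Solving gives a = 0.09829, b = −0.08840.
|∇z| = √(a²+b²) = 0.13219, so dip δ = arctan(0.13219) = 7.53°.
True thickness = vertical thickness × cos δ = 43.4 × cos 7.53° = 43.0 m.

43.0 m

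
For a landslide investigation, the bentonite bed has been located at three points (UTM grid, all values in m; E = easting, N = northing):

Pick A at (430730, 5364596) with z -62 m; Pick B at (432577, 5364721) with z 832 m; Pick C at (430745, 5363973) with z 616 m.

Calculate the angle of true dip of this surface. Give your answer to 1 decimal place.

Let the plane be z = a·E + b·N + c.
Pick B−Pick A: 1847a + 125b = 894;  Pick C−Pick A: 15a − 623b = 678.
Solving gives a = 0.55677, b = −1.07488.
Gradient magnitude |∇z| = √(a² + b²) = √(0.31000 + 1.15536) = 1.21052.
True dip = arctan(1.21052) = 50.4°, dipping toward NNW (azimuth ≈ 333°).

50.4°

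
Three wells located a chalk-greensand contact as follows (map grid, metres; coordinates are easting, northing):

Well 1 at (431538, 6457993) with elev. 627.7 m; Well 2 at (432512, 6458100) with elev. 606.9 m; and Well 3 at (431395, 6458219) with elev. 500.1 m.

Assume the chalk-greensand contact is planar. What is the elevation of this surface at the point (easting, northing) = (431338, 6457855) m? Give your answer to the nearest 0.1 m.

Let the plane be z = a·easting + b·northing + c.
Well 2−Well 1: 974a + 107b = −20.8;  Well 3−Well 1: −143a + 226b = −127.6.
Solving gives a = 0.038026548, b = −0.540540724.
Then c = 627.7 − a·431538 − b·6457993 = 3475026.01.
At (431338, 6457855): z = 16402.3 − 3490733.6 + 3475026.01 = 694.7 m.

694.7 m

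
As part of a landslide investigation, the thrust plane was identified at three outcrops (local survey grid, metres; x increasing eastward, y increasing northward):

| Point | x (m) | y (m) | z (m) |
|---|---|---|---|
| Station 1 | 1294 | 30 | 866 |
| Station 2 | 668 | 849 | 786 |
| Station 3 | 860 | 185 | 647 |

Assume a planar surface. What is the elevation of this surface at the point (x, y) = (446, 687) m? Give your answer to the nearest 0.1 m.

Let the plane be z = a·x + b·y + c.
Station 2−Station 1: −626a + 819b = −80;  Station 3−Station 1: −434a + 155b = −219.
Solving gives a = 0.646094, b = 0.396160.
Then c = 866 − a·1294 − b·30 = 18.07.
At (446, 687): z = 288.2 + 272.2 + 18.07 = 578.4 m.

578.4 m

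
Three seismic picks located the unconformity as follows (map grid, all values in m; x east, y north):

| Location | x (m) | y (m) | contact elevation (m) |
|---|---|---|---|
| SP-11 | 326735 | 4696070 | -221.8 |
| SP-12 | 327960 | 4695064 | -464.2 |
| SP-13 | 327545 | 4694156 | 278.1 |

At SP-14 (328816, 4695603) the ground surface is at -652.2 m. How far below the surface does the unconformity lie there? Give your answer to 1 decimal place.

Let the plane be z = a·x + b·y + c.
SP-12−SP-11: 1225a − 1006b = −242.4;  SP-13−SP-11: 810a − 1914b = 499.9.
Solving gives a = −0.632016813, b = −0.528648703.
Then c = -221.8 − a·326735 − b·4696070 = 2688851.53.
At (328816, 4695603): z_contact = −207817.24 − 2482324.44 + 2688851.53 = -1290.15 m.
Depth below ground = -652.2 − (-1290.15) = 637.9 m.

637.9 m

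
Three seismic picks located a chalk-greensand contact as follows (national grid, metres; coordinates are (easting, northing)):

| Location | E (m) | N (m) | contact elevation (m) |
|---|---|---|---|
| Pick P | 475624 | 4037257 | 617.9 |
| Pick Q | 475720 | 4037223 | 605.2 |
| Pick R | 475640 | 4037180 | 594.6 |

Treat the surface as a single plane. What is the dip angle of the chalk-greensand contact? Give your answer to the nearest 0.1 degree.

Two edge vectors: Pick P→Pick Q = (96, -34, -12.7), Pick P→Pick R = (16, -77, -23.3).
Normal n = (Pick P→Pick Q) × (Pick P→Pick R) = (-185.7, 2033.6, -6848).
So ∂z/∂E = −n_x/n_z = −0.02712 and ∂z/∂N = −n_y/n_z = 0.29696.
Gradient magnitude |∇z| = √(a² + b²) = √(0.00074 + 0.08819) = 0.29820.
True dip = arctan(0.29820) = 16.6°, dipping toward S (azimuth ≈ 175°).

16.6°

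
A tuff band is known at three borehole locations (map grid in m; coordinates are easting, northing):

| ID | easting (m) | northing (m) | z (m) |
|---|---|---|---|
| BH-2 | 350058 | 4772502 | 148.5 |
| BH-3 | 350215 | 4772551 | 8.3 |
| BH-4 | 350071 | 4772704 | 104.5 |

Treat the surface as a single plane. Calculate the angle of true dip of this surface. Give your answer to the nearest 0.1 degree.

40.6°

Let the plane be z = a·easting + b·northing + c.
BH-3−BH-2: 157a + 49b = −140.2;  BH-4−BH-2: 13a + 202b = −44.
Solving gives a = −0.84192, b = −0.16364.
Gradient magnitude |∇z| = √(a² + b²) = √(0.70883 + 0.02678) = 0.85768.
True dip = arctan(0.85768) = 40.6°, dipping toward E (azimuth ≈ 079°).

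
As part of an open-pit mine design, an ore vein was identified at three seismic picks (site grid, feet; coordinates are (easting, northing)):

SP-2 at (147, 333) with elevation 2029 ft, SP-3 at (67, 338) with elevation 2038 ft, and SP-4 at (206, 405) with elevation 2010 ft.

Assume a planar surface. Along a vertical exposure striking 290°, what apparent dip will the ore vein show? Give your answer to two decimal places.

3.40°

Let the plane be z = a·E + b·N + c.
SP-3−SP-2: −80a + 5b = 9;  SP-4−SP-2: 59a + 72b = −19.
Solving gives a = −0.12271, b = −0.16334.
Unit vector along 290° is (sin 290°, cos 290°) = (-0.9397, 0.3420).
Slope in that direction = a·(-0.9397) + b·(0.3420) = 0.05944.
Apparent dip = arctan|0.05944| = 3.40° (true dip is 11.5°, so apparent ≤ true as expected).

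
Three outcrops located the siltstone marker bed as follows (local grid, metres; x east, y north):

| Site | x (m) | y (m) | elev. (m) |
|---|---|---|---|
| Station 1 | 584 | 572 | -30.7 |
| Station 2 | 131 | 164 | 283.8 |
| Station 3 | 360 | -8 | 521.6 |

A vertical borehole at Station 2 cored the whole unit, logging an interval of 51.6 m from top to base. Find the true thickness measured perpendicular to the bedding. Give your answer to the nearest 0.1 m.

35.1 m

Let the plane be z = a·x + b·y + c.
Station 2−Station 1: −453a − 408b = 314.5;  Station 3−Station 1: −224a − 580b = 552.3.
Solving gives a = 0.25053, b = −1.04900.
|∇z| = √(a²+b²) = 1.07850, so dip δ = arctan(1.07850) = 47.16°.
True thickness = vertical thickness × cos δ = 51.6 × cos 47.16° = 35.1 m.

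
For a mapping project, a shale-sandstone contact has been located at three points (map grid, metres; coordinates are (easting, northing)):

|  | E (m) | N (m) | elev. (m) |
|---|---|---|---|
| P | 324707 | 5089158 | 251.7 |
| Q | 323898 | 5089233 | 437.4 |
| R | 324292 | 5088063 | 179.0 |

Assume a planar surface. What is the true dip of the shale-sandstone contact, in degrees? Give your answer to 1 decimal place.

Two edge vectors: P→Q = (-809, 75, 185.7), P→R = (-415, -1095, -72.7).
Normal n = (P→Q) × (P→R) = (197889, -135879.8, 916980).
So ∂z/∂E = −n_x/n_z = −0.21581 and ∂z/∂N = −n_y/n_z = 0.14818.
Gradient magnitude |∇z| = √(a² + b²) = √(0.04657 + 0.02196) = 0.26178.
True dip = arctan(0.26178) = 14.7°, dipping toward SE (azimuth ≈ 124°).

14.7°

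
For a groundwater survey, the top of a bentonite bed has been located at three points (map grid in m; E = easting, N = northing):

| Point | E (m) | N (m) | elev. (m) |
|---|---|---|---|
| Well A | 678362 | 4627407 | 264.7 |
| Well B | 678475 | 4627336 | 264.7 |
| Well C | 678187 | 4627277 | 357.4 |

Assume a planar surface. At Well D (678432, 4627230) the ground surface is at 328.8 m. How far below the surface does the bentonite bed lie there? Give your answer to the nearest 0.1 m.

Two edge vectors: Well A→Well B = (113, -71, 0), Well A→Well C = (-175, -130, 92.7).
Normal n = (Well A→Well B) × (Well A→Well C) = (-6581.7, -10475.1, -27115).
So ∂z/∂E = −n_x/n_z = −0.242732805 and ∂z/∂N = −n_y/n_z = −0.386321224.
Intercept c from Well A: 264.7 + 164660.71 + 1787665.54 = 1952590.95.
At (678432, 4627230): z_contact = −164677.70 − 1787597.16 + 1952590.95 = 316.09 m.
Depth below ground = 328.8 − 316.09 = 12.7 m.

12.7 m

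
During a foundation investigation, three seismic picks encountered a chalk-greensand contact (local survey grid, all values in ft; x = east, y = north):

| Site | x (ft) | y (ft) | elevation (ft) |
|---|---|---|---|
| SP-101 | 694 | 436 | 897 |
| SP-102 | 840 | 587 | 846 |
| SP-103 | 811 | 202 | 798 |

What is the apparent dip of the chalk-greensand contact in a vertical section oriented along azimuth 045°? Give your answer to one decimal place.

14.1°

Let the plane be z = a·x + b·y + c.
SP-102−SP-101: 146a + 151b = −51;  SP-103−SP-101: 117a − 234b = −99.
Solving gives a = −0.51867, b = 0.16374.
Unit vector along 045° is (sin 45°, cos 45°) = (0.7071, 0.7071).
Slope in that direction = a·(0.7071) + b·(0.7071) = −0.25097.
Apparent dip = arctan|0.25097| = 14.1° (true dip is 28.5°, so apparent ≤ true as expected).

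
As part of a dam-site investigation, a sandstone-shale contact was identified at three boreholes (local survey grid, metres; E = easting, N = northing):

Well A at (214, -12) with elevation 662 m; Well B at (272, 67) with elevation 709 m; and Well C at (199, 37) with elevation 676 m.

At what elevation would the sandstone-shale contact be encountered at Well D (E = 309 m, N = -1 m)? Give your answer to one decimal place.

694.4 m

Let the plane be z = a·E + b·N + c.
Well B−Well A: 58a + 79b = 47;  Well C−Well A: −15a + 49b = 14.
Solving gives a = 0.29724, b = 0.37671.
Then c = 662 − a·214 − b·-12 = 602.91.
At (309, -1): z = 91.8 − 0.4 + 602.91 = 694.4 m.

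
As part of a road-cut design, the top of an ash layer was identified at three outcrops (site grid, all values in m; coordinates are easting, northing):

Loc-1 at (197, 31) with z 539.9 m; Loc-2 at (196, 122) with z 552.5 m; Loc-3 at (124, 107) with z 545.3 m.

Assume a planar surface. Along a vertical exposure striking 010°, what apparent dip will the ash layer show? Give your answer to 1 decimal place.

Let the plane be z = a·easting + b·northing + c.
Loc-2−Loc-1: −1a + 91b = 12.6;  Loc-3−Loc-1: −73a + 76b = 5.4.
Solving gives a = 0.07099, b = 0.13924.
Unit vector along 010° is (sin 10°, cos 10°) = (0.1736, 0.9848).
Slope in that direction = a·(0.1736) + b·(0.9848) = 0.14945.
Apparent dip = arctan|0.14945| = 8.5° (true dip is 8.9°, so apparent ≤ true as expected).

8.5°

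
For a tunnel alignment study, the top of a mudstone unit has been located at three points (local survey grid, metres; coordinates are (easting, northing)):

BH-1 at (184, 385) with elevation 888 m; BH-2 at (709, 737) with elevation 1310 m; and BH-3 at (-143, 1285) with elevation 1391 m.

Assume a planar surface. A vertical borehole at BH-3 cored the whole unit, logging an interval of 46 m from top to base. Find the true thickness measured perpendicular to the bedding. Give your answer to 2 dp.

36.51 m

Two edge vectors: BH-1→BH-2 = (525, 352, 422), BH-1→BH-3 = (-327, 900, 503).
Normal n = (BH-1→BH-2) × (BH-1→BH-3) = (-202744, -402069, 587604).
So ∂z/∂E = −n_x/n_z = 0.34504 and ∂z/∂N = −n_y/n_z = 0.68425.
|∇z| = √(a²+b²) = 0.76632, so dip δ = arctan(0.76632) = 37.46°.
True thickness = vertical thickness × cos δ = 46 × cos 37.46° = 36.51 m.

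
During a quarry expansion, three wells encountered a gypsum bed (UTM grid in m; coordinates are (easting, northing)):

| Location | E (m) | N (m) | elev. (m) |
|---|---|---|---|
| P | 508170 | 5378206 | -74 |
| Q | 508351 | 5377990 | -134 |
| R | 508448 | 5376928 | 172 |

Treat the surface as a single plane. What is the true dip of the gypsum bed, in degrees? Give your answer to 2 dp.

Two edge vectors: P→Q = (181, -216, -60), P→R = (278, -1278, 246).
Normal n = (P→Q) × (P→R) = (-129816, -61206, -171270).
So ∂z/∂E = −n_x/n_z = −0.75796 and ∂z/∂N = −n_y/n_z = −0.35737.
Gradient magnitude |∇z| = √(a² + b²) = √(0.57451 + 0.12771) = 0.83798.
True dip = arctan(0.83798) = 39.96°, dipping toward ENE (azimuth ≈ 065°).

39.96°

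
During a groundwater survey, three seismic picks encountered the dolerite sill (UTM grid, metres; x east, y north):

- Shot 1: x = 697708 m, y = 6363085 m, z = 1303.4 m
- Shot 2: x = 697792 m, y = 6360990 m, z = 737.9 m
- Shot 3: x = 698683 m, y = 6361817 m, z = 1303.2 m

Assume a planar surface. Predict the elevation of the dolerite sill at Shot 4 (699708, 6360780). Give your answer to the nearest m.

1387 m

Let the plane be z = a·x + b·y + c.
Shot 2−Shot 1: 84a − 2095b = −565.5;  Shot 3−Shot 1: 975a − 1268b = −0.2.
Solving gives a = 0.37014110, b = 0.28476938.
Then c = 1303.4 − a·697708 − b·6363085 = −2068958.78.
At (699708, 6360780): z = 258990.7 + 1811355.4 − 2068958.78 = 1387.3 m.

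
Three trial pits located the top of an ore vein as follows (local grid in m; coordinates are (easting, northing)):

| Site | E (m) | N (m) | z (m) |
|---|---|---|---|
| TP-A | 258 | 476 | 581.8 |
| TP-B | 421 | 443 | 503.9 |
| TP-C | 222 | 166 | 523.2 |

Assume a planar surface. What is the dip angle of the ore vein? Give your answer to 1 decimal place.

Two edge vectors: TP-A→TP-B = (163, -33, -77.9), TP-A→TP-C = (-36, -310, -58.6).
Normal n = (TP-A→TP-B) × (TP-A→TP-C) = (-22215.2, 12356.2, -51718).
So ∂z/∂E = −n_x/n_z = −0.42954 and ∂z/∂N = −n_y/n_z = 0.23891.
Gradient magnitude |∇z| = √(a² + b²) = √(0.18451 + 0.05708) = 0.49152.
True dip = arctan(0.49152) = 26.2°, dipping toward ESE (azimuth ≈ 119°).

26.2°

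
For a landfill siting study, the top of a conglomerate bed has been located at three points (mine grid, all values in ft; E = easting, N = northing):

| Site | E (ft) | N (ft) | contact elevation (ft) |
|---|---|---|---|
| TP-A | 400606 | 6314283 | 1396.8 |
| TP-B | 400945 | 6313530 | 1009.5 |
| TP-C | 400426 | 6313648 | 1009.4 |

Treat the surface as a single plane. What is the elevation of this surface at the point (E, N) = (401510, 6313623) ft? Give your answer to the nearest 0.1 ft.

1136.5 ft

Two edge vectors: TP-A→TP-B = (339, -753, -387.3), TP-A→TP-C = (-180, -635, -387.4).
Normal n = (TP-A→TP-B) × (TP-A→TP-C) = (45776.7, 201042.6, -350805).
So ∂z/∂E = −n_x/n_z = 0.130490443 and ∂z/∂N = −n_y/n_z = 0.573089323.
Intercept c from TP-A: 1396.8 − 52275.25 − 3618648.17 = −3669526.63.
At (401510, 6313623): z = 52393.2 + 3618269.9 − 3669526.63 = 1136.5 ft.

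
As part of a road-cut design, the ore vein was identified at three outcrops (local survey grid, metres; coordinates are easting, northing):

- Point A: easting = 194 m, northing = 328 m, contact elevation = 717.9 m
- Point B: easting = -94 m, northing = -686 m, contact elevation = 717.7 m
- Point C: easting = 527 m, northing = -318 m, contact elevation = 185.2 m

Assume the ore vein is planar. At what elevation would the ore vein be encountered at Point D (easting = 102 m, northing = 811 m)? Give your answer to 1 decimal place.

954.3 m

Two edge vectors: Point A→Point B = (-288, -1014, -0.2), Point A→Point C = (333, -646, -532.7).
Normal n = (Point A→Point B) × (Point A→Point C) = (540028.6, -153484.2, 523710).
So ∂z/∂easting = −n_x/n_z = −1.03116 and ∂z/∂northing = −n_y/n_z = 0.29307.
Intercept c from Point A: 717.9 + 200.04 − 96.13 = 821.82.
At (102, 811): z = −105.2 + 237.7 + 821.82 = 954.3 m.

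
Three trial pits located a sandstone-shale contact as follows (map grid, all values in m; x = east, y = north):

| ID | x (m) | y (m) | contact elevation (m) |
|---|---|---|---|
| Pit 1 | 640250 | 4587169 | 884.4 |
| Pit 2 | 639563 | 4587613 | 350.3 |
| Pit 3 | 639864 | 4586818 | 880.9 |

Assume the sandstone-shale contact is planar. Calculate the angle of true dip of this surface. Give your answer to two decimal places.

33.97°

Two edge vectors: Pit 1→Pit 2 = (-687, 444, -534.1), Pit 1→Pit 3 = (-386, -351, -3.5).
Normal n = (Pit 1→Pit 2) × (Pit 1→Pit 3) = (-189023.1, 203758.1, 412521).
So ∂z/∂x = −n_x/n_z = 0.45821 and ∂z/∂y = −n_y/n_z = −0.49393.
Gradient magnitude |∇z| = √(a² + b²) = √(0.20996 + 0.24397) = 0.67374.
True dip = arctan(0.67374) = 33.97°, dipping toward NW (azimuth ≈ 317°).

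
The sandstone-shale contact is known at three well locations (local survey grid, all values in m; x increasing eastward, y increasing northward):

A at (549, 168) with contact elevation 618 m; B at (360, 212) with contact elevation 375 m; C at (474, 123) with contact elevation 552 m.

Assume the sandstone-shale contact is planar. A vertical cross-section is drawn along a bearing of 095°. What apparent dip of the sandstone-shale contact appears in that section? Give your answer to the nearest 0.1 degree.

Let the plane be z = a·x + b·y + c.
B−A: −189a + 44b = −243;  C−A: −75a − 45b = −66.
Solving gives a = 1.17230, b = −0.48717.
Unit vector along 095° is (sin 95°, cos 95°) = (0.9962, -0.0872).
Slope in that direction = a·(0.9962) + b·(-0.0872) = 1.21030.
Apparent dip = arctan|1.21030| = 50.4° (true dip is 51.8°, so apparent ≤ true as expected).

50.4°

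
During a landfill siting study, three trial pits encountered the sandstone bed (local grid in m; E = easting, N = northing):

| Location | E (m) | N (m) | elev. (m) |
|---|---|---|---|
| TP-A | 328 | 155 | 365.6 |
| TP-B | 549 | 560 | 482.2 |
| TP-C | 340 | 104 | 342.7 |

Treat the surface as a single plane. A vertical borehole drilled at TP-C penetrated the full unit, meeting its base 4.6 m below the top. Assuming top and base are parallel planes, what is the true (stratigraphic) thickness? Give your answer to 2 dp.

Let the plane be z = a·E + b·N + c.
TP-B−TP-A: 221a + 405b = 116.6;  TP-C−TP-A: 12a − 51b = −22.9.
Solving gives a = −0.20630, b = 0.40048.
|∇z| = √(a²+b²) = 0.45049, so dip δ = arctan(0.45049) = 24.25°.
True thickness = vertical thickness × cos δ = 4.6 × cos 24.25° = 4.19 m.

4.19 m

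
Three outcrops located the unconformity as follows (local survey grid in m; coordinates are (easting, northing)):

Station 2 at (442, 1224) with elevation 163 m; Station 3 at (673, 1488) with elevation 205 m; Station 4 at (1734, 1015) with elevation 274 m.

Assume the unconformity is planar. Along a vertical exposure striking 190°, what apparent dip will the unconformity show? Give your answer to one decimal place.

Two edge vectors: Station 2→Station 3 = (231, 264, 42), Station 2→Station 4 = (1292, -209, 111).
Normal n = (Station 2→Station 3) × (Station 2→Station 4) = (38082, 28623, -389367).
So ∂z/∂E = −n_x/n_z = 0.09780 and ∂z/∂N = −n_y/n_z = 0.07351.
Unit vector along 190° is (sin 190°, cos 190°) = (-0.1736, -0.9848).
Slope in that direction = a·(-0.1736) + b·(-0.9848) = −0.08938.
Apparent dip = arctan|0.08938| = 5.1° (true dip is 7.0°, so apparent ≤ true as expected).

5.1°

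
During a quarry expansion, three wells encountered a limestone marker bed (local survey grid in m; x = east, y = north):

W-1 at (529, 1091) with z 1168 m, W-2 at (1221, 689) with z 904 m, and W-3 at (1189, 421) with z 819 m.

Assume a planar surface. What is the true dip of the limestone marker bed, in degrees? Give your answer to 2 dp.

Two edge vectors: W-1→W-2 = (692, -402, -264), W-1→W-3 = (660, -670, -349).
Normal n = (W-1→W-2) × (W-1→W-3) = (-36582, 67268, -198320).
So ∂z/∂x = −n_x/n_z = −0.18446 and ∂z/∂y = −n_y/n_z = 0.33919.
Gradient magnitude |∇z| = √(a² + b²) = √(0.03403 + 0.11505) = 0.38610.
True dip = arctan(0.38610) = 21.11°, dipping toward SSE (azimuth ≈ 151°).

21.11°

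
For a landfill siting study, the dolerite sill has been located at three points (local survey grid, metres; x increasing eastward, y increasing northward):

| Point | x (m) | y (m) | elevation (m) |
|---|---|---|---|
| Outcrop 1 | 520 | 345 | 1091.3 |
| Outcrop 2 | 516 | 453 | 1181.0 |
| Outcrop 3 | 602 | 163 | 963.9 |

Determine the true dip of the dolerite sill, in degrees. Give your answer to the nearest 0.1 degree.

Two edge vectors: Outcrop 1→Outcrop 2 = (-4, 108, 89.7), Outcrop 1→Outcrop 3 = (82, -182, -127.4).
Normal n = (Outcrop 1→Outcrop 2) × (Outcrop 1→Outcrop 3) = (2566.2, 6845.8, -8128).
So ∂z/∂x = −n_x/n_z = 0.31572 and ∂z/∂y = −n_y/n_z = 0.84225.
Gradient magnitude |∇z| = √(a² + b²) = √(0.09968 + 0.70938) = 0.89948.
True dip = arctan(0.89948) = 42.0°, dipping toward SSW (azimuth ≈ 201°).

42.0°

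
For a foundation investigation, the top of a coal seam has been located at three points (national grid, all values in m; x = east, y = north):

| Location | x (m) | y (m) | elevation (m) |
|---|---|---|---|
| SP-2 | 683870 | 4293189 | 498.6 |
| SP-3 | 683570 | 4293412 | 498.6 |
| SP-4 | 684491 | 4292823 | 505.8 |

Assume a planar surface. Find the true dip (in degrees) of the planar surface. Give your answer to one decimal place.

Two edge vectors: SP-2→SP-3 = (-300, 223, 0), SP-2→SP-4 = (621, -366, 7.2).
Normal n = (SP-2→SP-3) × (SP-2→SP-4) = (1605.6, 2160, -28683).
So ∂z/∂x = −n_x/n_z = 0.05598 and ∂z/∂y = −n_y/n_z = 0.07531.
Gradient magnitude |∇z| = √(a² + b²) = √(0.00313 + 0.00567) = 0.09383.
True dip = arctan(0.09383) = 5.4°, dipping toward SW (azimuth ≈ 217°).

5.4°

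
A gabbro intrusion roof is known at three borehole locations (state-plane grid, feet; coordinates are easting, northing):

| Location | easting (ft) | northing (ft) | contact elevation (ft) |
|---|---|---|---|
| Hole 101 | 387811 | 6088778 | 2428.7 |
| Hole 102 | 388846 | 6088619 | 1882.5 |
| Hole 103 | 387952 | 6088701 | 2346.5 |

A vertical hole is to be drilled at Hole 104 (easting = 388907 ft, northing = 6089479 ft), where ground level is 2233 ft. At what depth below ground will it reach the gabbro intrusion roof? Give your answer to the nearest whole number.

Let the plane be z = a·easting + b·northing + c.
Hole 102−Hole 101: 1035a − 159b = −546.2;  Hole 103−Hole 101: 141a − 77b = −82.2.
Solving gives a = −0.50610378, b = 0.14077100.
Then c = 2428.7 − a·387811 − b·6088778 = −658422.08.
At (388907, 6089479): z_contact = −196827.3 + 857222.1 − 658422.08 = 1972.7 ft.
Depth below ground = 2233 − 1972.7 = 260 ft.

260 ft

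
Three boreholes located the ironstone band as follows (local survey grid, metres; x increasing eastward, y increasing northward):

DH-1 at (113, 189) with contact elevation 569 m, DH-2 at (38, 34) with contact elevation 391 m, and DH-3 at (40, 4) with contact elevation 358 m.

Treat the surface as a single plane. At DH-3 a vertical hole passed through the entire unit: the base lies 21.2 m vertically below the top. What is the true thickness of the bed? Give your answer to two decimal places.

14.19 m

Let the plane be z = a·x + b·y + c.
DH-2−DH-1: −75a − 155b = −178;  DH-3−DH-1: −73a − 185b = −211.
Solving gives a = 0.08789, b = 1.10586.
|∇z| = √(a²+b²) = 1.10935, so dip δ = arctan(1.10935) = 47.97°.
True thickness = vertical thickness × cos δ = 21.2 × cos 47.97° = 14.19 m.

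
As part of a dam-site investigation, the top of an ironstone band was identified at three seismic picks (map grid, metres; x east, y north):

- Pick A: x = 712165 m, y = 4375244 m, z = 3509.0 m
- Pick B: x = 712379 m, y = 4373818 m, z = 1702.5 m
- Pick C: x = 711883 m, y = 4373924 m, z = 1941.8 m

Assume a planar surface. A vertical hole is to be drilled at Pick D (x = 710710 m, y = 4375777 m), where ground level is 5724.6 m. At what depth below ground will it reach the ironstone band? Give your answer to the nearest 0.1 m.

Two edge vectors: Pick A→Pick B = (214, -1426, -1806.5), Pick A→Pick C = (-282, -1320, -1567.2).
Normal n = (Pick A→Pick B) × (Pick A→Pick C) = (-149752.8, 844813.8, -684612).
So ∂z/∂x = −n_x/n_z = −0.218741126 and ∂z/∂y = −n_y/n_z = 1.234003786.
Intercept c from Pick A: 3509 + 155779.77 − 5399067.66 = −5239778.89.
At (710710, 4375777): z_contact = −155461.51 + 5399725.39 − 5239778.89 = 4484.99 m.
Depth below ground = 5724.6 − 4484.99 = 1239.6 m.

1239.6 m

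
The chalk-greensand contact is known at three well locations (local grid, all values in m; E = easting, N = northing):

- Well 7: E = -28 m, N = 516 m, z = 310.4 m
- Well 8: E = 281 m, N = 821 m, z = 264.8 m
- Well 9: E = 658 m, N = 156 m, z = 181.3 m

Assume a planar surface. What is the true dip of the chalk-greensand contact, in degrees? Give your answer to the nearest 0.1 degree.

Let the plane be z = a·E + b·N + c.
Well 8−Well 7: 309a + 305b = −45.6;  Well 9−Well 7: 686a − 360b = −129.1.
Solving gives a = −0.17409, b = 0.02687.
Gradient magnitude |∇z| = √(a² + b²) = √(0.03031 + 0.00072) = 0.17615.
True dip = arctan(0.17615) = 10.0°, dipping toward E (azimuth ≈ 099°).

10.0°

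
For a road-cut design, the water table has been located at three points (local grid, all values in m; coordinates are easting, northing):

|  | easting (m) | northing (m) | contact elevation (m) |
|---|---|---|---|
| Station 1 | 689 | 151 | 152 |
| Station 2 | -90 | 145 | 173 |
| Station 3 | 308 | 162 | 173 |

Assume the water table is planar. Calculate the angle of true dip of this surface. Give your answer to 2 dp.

Two edge vectors: Station 1→Station 2 = (-779, -6, 21), Station 1→Station 3 = (-381, 11, 21).
Normal n = (Station 1→Station 2) × (Station 1→Station 3) = (-357, 8358, -10855).
So ∂z/∂easting = −n_x/n_z = −0.03289 and ∂z/∂northing = −n_y/n_z = 0.76997.
Gradient magnitude |∇z| = √(a² + b²) = √(0.00108 + 0.59285) = 0.77067.
True dip = arctan(0.77067) = 37.62°, dipping toward S (azimuth ≈ 178°).

37.62°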